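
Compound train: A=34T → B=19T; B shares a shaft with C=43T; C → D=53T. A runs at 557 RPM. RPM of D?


Stage 1: RPM_B = RPM_A × t_A/t_B = 557 × 34/19 = 18938/19 ≈ 996.74
B and C share a shaft → RPM_C = RPM_B
Stage 2: RPM_D = RPM_C × t_C/t_D = RPM_A × (t_A×t_C)/(t_B×t_D)
Overall ratio = (34×43)/(19×53) = 1462/1007
RPM_D = 557 × 1462/1007 = 814334/1007
≈ 808.67 RPM

808.67 RPM


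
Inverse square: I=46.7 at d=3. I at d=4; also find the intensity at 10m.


I₁d₁² = I₂d₂²
I at 4m = 46.7 × (3/4)² = 46.7 × 9/16 = 420.3/16 ≈ 26.2688
I at 10m = 46.7 × (3/10)² = 46.7 × 9/100 = 420.3/100 = 4.2030
= 26.2688 and 4.2030

26.2688 and 4.2030


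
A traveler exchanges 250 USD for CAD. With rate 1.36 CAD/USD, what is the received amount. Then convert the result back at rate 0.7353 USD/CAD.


Amount × rate = 250 × 1.36 = 340.00 CAD
Round-trip: 340.00 × 0.7353 = 250.00 USD
= 340.00 CAD, then 250.00 USD

340.00 CAD, then 250.00 USD


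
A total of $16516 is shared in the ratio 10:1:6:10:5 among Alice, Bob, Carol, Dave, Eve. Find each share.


Total parts = 10 + 1 + 6 + 10 + 5 = 32
Alice: 16516 × 10/32 = 5161.25
Bob: 16516 × 1/32 = 516.13
Carol: 16516 × 6/32 = 3096.75
Dave: 16516 × 10/32 = 5161.25
Eve: 16516 × 5/32 = 2580.63
= Alice: $5161.25, Bob: $516.13, Carol: $3096.75, Dave: $5161.25, Eve: $2580.63

Alice: $5161.25, Bob: $516.13, Carol: $3096.75, Dave: $5161.25, Eve: $2580.63


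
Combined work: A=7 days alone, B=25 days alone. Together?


Rate of A = 1/7 per day
Rate of B = 1/25 per day
Combined rate = 1/7 + 1/25 = 32/175 ≈ 0.1829 per day
Days = 1 / combined rate = 175/32
≈ 5.47 days

5.47 days


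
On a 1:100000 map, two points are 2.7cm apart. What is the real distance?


Real distance = map distance × scale
= 2.7cm × 100000
= 270000 cm = 2700.0 m
= 2.700 km

2.700 km


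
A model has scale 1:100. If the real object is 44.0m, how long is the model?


Model size = real / scale
= 44.0 / 100
= 0.4400 m

0.4400 m


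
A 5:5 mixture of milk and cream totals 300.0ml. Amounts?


Total parts = 5 + 5 = 10
milk: 300.0 × 5/10 = 150.0ml
cream: 300.0 × 5/10 = 150.0ml
= 150.0ml and 150.0ml

150.0ml and 150.0ml


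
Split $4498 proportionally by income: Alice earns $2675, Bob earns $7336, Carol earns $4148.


Total income = 2675 + 7336 + 4148 = $14159
Alice: $4498 × 2675/14159 = $849.79
Bob: $4498 × 7336/14159 = $2330.48
Carol: $4498 × 4148/14159 = $1317.73
= Alice: $849.79, Bob: $2330.48, Carol: $1317.73

Alice: $849.79, Bob: $2330.48, Carol: $1317.73


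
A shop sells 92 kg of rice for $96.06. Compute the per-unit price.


Unit rate = total / quantity
= 96.06 / 92
= $1.04 per unit

$1.04 per unit


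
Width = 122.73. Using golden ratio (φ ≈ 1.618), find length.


φ = (1 + √5) / 2 ≈ 1.618
Length = width × φ = 122.73 × 1.618 = 198.57714
≈ 198.58

198.58


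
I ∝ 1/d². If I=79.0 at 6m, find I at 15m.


I₁d₁² = I₂d₂²
I₂ = I₁ × (d₁/d₂)²
= 79.0 × (6/15)²
= 79.0 × 36/225
= 2844/225
= 12.6400

12.6400


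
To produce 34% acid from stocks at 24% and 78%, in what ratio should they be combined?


Let x parts of 24% mix with y parts of 78%.
24x + 78y = 34(x + y)
24x + 78y = 34x + 34y
x(24 - 34) = y(34 - 78)
x/y = (78 - 34)/(34 - 24) = 44/10
Simplify: 22:5
= 22:5

22:5


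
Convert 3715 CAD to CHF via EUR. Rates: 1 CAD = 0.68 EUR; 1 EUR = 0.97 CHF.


Step 1: 3715 CAD × 0.68 = 2526.20 EUR
Step 2: 2526.20 EUR × 0.97 = 2450.41 CHF
Implied rate CAD→CHF = 0.68 × 0.97 = 0.6596
= 2450.41 CHF

2450.41 CHF


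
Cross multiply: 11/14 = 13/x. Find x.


Cross multiply: 11 × x = 14 × 13
11x = 182
x = 182 / 11
= 16.55

16.55


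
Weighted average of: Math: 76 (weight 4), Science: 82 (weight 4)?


Numerator = 76×4 + 82×4
= 304 + 328
= 632
Total weight = 8
Weighted avg = 632/8
= 79.00

79.00


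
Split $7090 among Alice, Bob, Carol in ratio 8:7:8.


Total parts = 8 + 7 + 8 = 23
Alice: 7090 × 8/23 = 2466.09
Bob: 7090 × 7/23 = 2157.83
Carol: 7090 × 8/23 = 2466.09
= Alice: $2466.09, Bob: $2157.83, Carol: $2466.09

Alice: $2466.09, Bob: $2157.83, Carol: $2466.09


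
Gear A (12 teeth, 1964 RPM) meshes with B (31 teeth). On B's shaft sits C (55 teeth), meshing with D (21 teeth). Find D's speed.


Stage 1: RPM_B = RPM_A × t_A/t_B = 1964 × 12/31 = 23568/31 ≈ 760.26
B and C share a shaft → RPM_C = RPM_B
Stage 2: RPM_D = RPM_C × t_C/t_D = RPM_A × (t_A×t_C)/(t_B×t_D)
Overall ratio = (12×55)/(31×21) = 660/651
RPM_D = 1964 × 660/651 = 1296240/651
≈ 1991.15 RPM

1991.15 RPM


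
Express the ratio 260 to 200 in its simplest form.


GCD(260, 200) = 20
260/20 : 200/20
= 13:10

13:10


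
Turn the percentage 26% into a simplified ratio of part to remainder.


26% means 26 parts out of 100; remainder = 74
Part : remainder = 26:74
GCD = 2
= 13:37

13:37


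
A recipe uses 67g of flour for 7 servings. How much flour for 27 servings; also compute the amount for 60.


Direct proportion: y/x = constant
k = 67/7 ≈ 9.5714
y at x=27: k × 27 = 67 × 27 / 7 = 1809/7 ≈ 258.43
y at x=60: k × 60 = 67 × 60 / 7 = 4020/7 ≈ 574.29
= 258.43 and 574.29

258.43 and 574.29


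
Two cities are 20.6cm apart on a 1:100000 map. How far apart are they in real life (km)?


Real distance = map distance × scale
= 20.6cm × 100000
= 2060000 cm = 20600.0 m
= 20.600 km

20.600 km


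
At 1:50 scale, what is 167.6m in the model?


Model size = real / scale
= 167.6 / 50
= 3.3520 m

3.3520 m


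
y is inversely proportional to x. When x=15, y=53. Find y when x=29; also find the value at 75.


Inverse proportion: x × y = constant
k = 15 × 53 = 795
At x=29: k/29 = 27.41
At x=75: k/75 = 10.60
= 27.41 and 10.60

27.41 and 10.60


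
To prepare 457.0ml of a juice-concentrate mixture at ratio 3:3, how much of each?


Total parts = 3 + 3 = 6
juice: 457.0 × 3/6 = 228.5ml
concentrate: 457.0 × 3/6 = 228.5ml
= 228.5ml and 228.5ml

228.5ml and 228.5ml


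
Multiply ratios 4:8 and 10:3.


Compound ratio = (4×10) : (8×3)
= 40:24
GCD = 8
= 5:3

5:3


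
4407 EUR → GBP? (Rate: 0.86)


Amount × rate = 4407 × 0.86
= 3790.02 GBP

3790.02 GBP


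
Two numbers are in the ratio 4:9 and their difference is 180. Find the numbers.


Let A = 4k, B = 9k.
9k - 4k = 180
5k = 180 → k = 180/5 = 36
A = 4×36 = 144, B = 9×36 = 324
= A = 144, B = 324

A = 144, B = 324


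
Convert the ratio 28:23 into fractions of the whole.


Total parts = 28 + 23 = 51
First part: 28/51 = 28/51
Second part: 23/51 = 23/51
= 28/51 and 23/51

28/51 and 23/51


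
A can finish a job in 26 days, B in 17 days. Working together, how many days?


Rate of A = 1/26 per day
Rate of B = 1/17 per day
Combined rate = 1/26 + 1/17 = 43/442 ≈ 0.0973 per day
Days = 1 / combined rate = 442/43
≈ 10.28 days

10.28 days


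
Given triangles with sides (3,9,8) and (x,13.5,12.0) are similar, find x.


Scale factor = 13.5/9 = 1.5
Missing side = 3 × 1.5
= 4.5

4.5


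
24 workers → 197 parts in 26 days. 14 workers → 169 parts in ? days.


Days ∝ work / workers, so d₂ = d₁ × (m₁/m₂) × (w₂/w₁)
Workers factor (inverse): 24/14 ≈ 1.7143
Work factor (direct): 169/197 ≈ 0.8579
d₂ = 26 × 24/14 × 169/197 = (26 × 24 × 169) / (14 × 197) = 105456/2758
≈ 38.24 days

38.24 days


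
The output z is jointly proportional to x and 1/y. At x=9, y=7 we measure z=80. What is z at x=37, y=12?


z = k·x/y
Solve for k using the known point: k = z·y/x = 80×7/9 = 560/9 ≈ 62.2222
Now evaluate at x=37, y=12:
z = k × 37 / 12 = (560 × 37) / (9 × 12) = 20720/108
≈ 191.8519

191.8519


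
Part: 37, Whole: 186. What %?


Percentage = (part / whole) × 100
= (37 / 186) × 100
≈ 19.89%

19.89%


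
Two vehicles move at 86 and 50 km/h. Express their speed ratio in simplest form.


Ratio = 86:50
GCD = 2
Simplified = 43:25
Time ratio (same distance) = 25:43
Speed ratio = 43:25

43:25


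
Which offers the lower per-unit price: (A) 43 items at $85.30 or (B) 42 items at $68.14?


Deal A: $85.30/43 = $1.9837/unit
Deal B: $68.14/42 = $1.6224/unit
B is cheaper per unit
= Deal B

Deal B


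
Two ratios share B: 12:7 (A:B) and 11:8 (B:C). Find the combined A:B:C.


Match B: multiply A:B by 11 → 132:77
Multiply B:C by 7 → 77:56
Combined: 132:77:56
GCD = 1
= 132:77:56

132:77:56


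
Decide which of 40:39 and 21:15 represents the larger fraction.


40/39 = 1.0256
21/15 = 1.4000
1.0256 < 1.4000, so 40:39 is less
= 21:15

21:15


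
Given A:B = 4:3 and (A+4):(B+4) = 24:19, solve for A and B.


Let A = 4k, B = 3k.
(4k + 4) / (3k + 4) = 24/19
Cross-multiply: 19(4k + 4) = 24(3k + 4)
76k + 76 = 72k + 96
76k - 72k = 96 - 76
4k = 20
k = 20/4 = 5
A = 4×5 = 20, B = 3×5 = 15
= A = 20, B = 15

A = 20, B = 15


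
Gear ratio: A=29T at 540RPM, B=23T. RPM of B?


Gear ratio = 29:23 = 29:23
RPM_B = RPM_A × (teeth_A / teeth_B)
= 540 × (29/23)
= 680.9 RPM

680.9 RPM


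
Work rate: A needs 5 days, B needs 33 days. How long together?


Rate of A = 1/5 per day
Rate of B = 1/33 per day
Combined rate = 1/5 + 1/33 = 38/165 ≈ 0.2303 per day
Days = 1 / combined rate = 165/38
≈ 4.34 days

4.34 days


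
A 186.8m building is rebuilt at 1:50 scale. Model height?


Model size = real / scale
= 186.8 / 50
= 3.7360 m

3.7360 m


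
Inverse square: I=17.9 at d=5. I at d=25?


I₁d₁² = I₂d₂²
I₂ = I₁ × (d₁/d₂)²
= 17.9 × (5/25)²
= 17.9 × 25/625
= 447.5/625
= 0.7160

0.7160


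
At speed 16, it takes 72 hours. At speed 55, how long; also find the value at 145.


Inverse proportion: x × y = constant
k = 16 × 72 = 1152
At x=55: k/55 = 20.95
At x=145: k/145 = 7.94
= 20.95 and 7.94

20.95 and 7.94


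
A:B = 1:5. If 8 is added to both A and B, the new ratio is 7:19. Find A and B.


Let A = 1k, B = 5k.
(1k + 8) / (5k + 8) = 7/19
Cross-multiply: 19(1k + 8) = 7(5k + 8)
19k + 152 = 35k + 56
19k - 35k = 56 - 152
-16k = -96
k = -96/-16 = 6
A = 1×6 = 6, B = 5×6 = 30
= A = 6, B = 30

A = 6, B = 30


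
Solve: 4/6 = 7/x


Cross multiply: 4 × x = 6 × 7
4x = 42
x = 42 / 4
= 10.50

10.50


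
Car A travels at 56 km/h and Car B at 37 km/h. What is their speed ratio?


Ratio = 56:37
GCD = 1
Simplified = 56:37
Time ratio (same distance) = 37:56
Speed ratio = 56:37

56:37


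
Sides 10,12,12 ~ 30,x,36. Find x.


Scale factor = 30/10 = 3
Missing side = 12 × 3
= 36.0

36.0


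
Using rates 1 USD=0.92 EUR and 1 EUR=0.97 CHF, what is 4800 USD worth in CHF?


Step 1: 4800 USD × 0.92 = 4416.00 EUR
Step 2: 4416.00 EUR × 0.97 = 4283.52 CHF
Implied rate USD→CHF = 0.92 × 0.97 = 0.8924
= 4283.52 CHF

4283.52 CHF


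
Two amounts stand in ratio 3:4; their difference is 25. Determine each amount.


Let A = 3k, B = 4k.
4k - 3k = 25
1k = 25 → k = 25/1 = 25
A = 3×25 = 75, B = 4×25 = 100
= A = 75, B = 100

A = 75, B = 100


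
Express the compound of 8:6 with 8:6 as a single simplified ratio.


Compound ratio = (8×8) : (6×6)
= 64:36
GCD = 4
= 16:9

16:9


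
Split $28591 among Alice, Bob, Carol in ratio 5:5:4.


Total parts = 5 + 5 + 4 = 14
Alice: 28591 × 5/14 = 10211.07
Bob: 28591 × 5/14 = 10211.07
Carol: 28591 × 4/14 = 8168.86
= Alice: $10211.07, Bob: $10211.07, Carol: $8168.86

Alice: $10211.07, Bob: $10211.07, Carol: $8168.86


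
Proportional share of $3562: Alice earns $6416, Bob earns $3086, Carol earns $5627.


Total income = 6416 + 3086 + 5627 = $15129
Alice: $3562 × 6416/15129 = $1510.60
Bob: $3562 × 3086/15129 = $726.57
Carol: $3562 × 5627/15129 = $1324.83
= Alice: $1510.60, Bob: $726.57, Carol: $1324.83

Alice: $1510.60, Bob: $726.57, Carol: $1324.83


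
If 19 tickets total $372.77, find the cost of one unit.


Unit rate = total / quantity
= 372.77 / 19
= $19.62 per unit

$19.62 per unit


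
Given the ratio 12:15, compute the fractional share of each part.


Total parts = 12 + 15 = 27
First part: 12/27 = 4/9
Second part: 15/27 = 5/9
= 4/9 and 5/9

4/9 and 5/9


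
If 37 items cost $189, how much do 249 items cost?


Direct proportion: y/x = constant
k = 189/37 ≈ 5.1081
y₂ = k × 249 = 189 × 249 / 37 = 47061/37
≈ 1271.92

1271.92


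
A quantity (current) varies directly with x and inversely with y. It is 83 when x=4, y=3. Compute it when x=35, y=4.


z = k·x/y
Solve for k using the known point: k = z·y/x = 83×3/4 = 249/4 = 62.2500
Now evaluate at x=35, y=4:
z = k × 35 / 4 = (249 × 35) / (4 × 4) = 8715/16
= 544.6875

544.6875


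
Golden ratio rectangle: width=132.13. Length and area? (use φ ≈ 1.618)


φ = (1 + √5) / 2 ≈ 1.618
Length = width × φ = 132.13 × 1.618 = 213.78634
≈ 213.79
Area = width × length = 132.13 × 213.78634 = 28247.5891042 ≈ 28247.59
= Length: 213.79, Area: 28247.59

Length: 213.79, Area: 28247.59


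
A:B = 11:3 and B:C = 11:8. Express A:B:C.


Match B: multiply A:B by 11 → 121:33
Multiply B:C by 3 → 33:24
Combined: 121:33:24
GCD = 1
= 121:33:24

121:33:24


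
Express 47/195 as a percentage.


Percentage = (part / whole) × 100
= (47 / 195) × 100
≈ 24.10%

24.10%


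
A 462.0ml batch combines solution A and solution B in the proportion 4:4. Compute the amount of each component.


Total parts = 4 + 4 = 8
solution A: 462.0 × 4/8 = 231.0ml
solution B: 462.0 × 4/8 = 231.0ml
= 231.0ml and 231.0ml

231.0ml and 231.0ml


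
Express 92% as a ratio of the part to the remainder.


92% means 92 parts out of 100; remainder = 8
Part : remainder = 92:8
GCD = 4
= 23:2

23:2


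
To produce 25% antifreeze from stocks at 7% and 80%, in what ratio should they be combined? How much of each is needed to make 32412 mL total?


Let x parts of 7% mix with y parts of 80%.
7x + 80y = 25(x + y)
7x + 80y = 25x + 25y
x(7 - 25) = y(25 - 80)
x/y = (80 - 25)/(25 - 7) = 55/18
Simplify: 55:18
Total parts = 73; one part = 32412/73 = 444.00 mL
7% solution: 55×444.00 = 24420.00 mL
80% solution: 18×444.00 = 7992.00 mL
= ratio 55:18; 24420.00 mL and 7992.00 mL

ratio 55:18; 24420.00 mL and 7992.00 mL


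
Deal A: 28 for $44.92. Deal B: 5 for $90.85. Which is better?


Deal A: $44.92/28 = $1.6043/unit
Deal B: $90.85/5 = $18.1700/unit
A is cheaper per unit
= Deal A

Deal A


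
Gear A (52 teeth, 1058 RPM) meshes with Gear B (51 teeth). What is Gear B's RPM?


Gear ratio = 52:51 = 52:51
RPM_B = RPM_A × (teeth_A / teeth_B)
= 1058 × (52/51)
= 1078.7 RPM

1078.7 RPM


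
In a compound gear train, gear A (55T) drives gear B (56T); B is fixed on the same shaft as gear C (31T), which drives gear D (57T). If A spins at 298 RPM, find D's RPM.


Stage 1: RPM_B = RPM_A × t_A/t_B = 298 × 55/56 = 16390/56 ≈ 292.68
B and C share a shaft → RPM_C = RPM_B
Stage 2: RPM_D = RPM_C × t_C/t_D = RPM_A × (t_A×t_C)/(t_B×t_D)
Overall ratio = (55×31)/(56×57) = 1705/3192
RPM_D = 298 × 1705/3192 = 508090/3192
≈ 159.18 RPM

159.18 RPM


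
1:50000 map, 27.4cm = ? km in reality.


Real distance = map distance × scale
= 27.4cm × 50000
= 1370000 cm = 13700.0 m
= 13.700 km

13.700 km


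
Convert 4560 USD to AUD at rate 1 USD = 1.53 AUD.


Amount × rate = 4560 × 1.53
= 6976.80 AUD

6976.80 AUD


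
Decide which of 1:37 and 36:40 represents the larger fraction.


1/37 = 0.0270
36/40 = 0.9000
0.0270 < 0.9000, so 1:37 is less
= 36:40

36:40


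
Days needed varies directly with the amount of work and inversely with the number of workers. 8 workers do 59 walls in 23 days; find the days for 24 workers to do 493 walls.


Days ∝ work / workers, so d₂ = d₁ × (m₁/m₂) × (w₂/w₁)
Workers factor (inverse): 8/24 ≈ 0.3333
Work factor (direct): 493/59 ≈ 8.3559
d₂ = 23 × 8/24 × 493/59 = (23 × 8 × 493) / (24 × 59) = 90712/1416
≈ 64.06 days

64.06 days


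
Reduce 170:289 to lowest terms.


GCD(170, 289) = 17
170/17 : 289/17
= 10:17

10:17


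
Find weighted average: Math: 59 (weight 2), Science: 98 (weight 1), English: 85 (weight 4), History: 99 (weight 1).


Numerator = 59×2 + 98×1 + 85×4 + 99×1
= 118 + 98 + 340 + 99
= 655
Total weight = 8
Weighted avg = 655/8
= 81.88

81.88


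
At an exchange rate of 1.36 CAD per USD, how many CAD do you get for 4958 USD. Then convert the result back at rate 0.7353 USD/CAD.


Amount × rate = 4958 × 1.36 = 6742.88 CAD
Round-trip: 6742.88 × 0.7353 = 4958.04 USD
= 6742.88 CAD, then 4958.04 USD

6742.88 CAD, then 4958.04 USD


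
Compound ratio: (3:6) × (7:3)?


Compound ratio = (3×7) : (6×3)
= 21:18
GCD = 3
= 7:6

7:6


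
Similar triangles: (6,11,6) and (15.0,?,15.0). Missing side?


Scale factor = 15.0/6 = 2.5
Missing side = 11 × 2.5
= 27.5

27.5


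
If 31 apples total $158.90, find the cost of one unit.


Unit rate = total / quantity
= 158.90 / 31
= $5.13 per unit

$5.13 per unit


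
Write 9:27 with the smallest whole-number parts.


GCD(9, 27) = 9
9/9 : 27/9
= 1:3

1:3


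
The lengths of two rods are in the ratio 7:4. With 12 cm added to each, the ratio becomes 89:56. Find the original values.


Let A = 7k, B = 4k.
(7k + 12) / (4k + 12) = 89/56
Cross-multiply: 56(7k + 12) = 89(4k + 12)
392k + 672 = 356k + 1068
392k - 356k = 1068 - 672
36k = 396
k = 396/36 = 11
A = 7×11 = 77, B = 4×11 = 44
= A = 77, B = 44

A = 77, B = 44


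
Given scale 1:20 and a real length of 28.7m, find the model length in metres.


Model size = real / scale
= 28.7 / 20
= 1.4350 m

1.4350 m


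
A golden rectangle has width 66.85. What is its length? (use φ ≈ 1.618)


φ = (1 + √5) / 2 ≈ 1.618
Length = width × φ = 66.85 × 1.618 = 108.1633
≈ 108.16

108.16


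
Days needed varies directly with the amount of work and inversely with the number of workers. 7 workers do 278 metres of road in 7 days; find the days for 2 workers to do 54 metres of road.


Days ∝ work / workers, so d₂ = d₁ × (m₁/m₂) × (w₂/w₁)
Workers factor (inverse): 7/2 = 3.5000
Work factor (direct): 54/278 ≈ 0.1942
d₂ = 7 × 7/2 × 54/278 = (7 × 7 × 54) / (2 × 278) = 2646/556
≈ 4.76 days

4.76 days


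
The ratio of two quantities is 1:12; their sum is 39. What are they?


Let A = 1k, B = 12k.
1k + 12k = 39
13k = 39 → k = 39/13 = 3
A = 1×3 = 3, B = 12×3 = 36
= A = 3, B = 36

A = 3, B = 36


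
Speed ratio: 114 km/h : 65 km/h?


Ratio = 114:65
GCD = 1
Simplified = 114:65
Time ratio (same distance) = 65:114
Speed ratio = 114:65

114:65


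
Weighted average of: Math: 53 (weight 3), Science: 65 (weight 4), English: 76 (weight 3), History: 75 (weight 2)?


Numerator = 53×3 + 65×4 + 76×3 + 75×2
= 159 + 260 + 228 + 150
= 797
Total weight = 12
Weighted avg = 797/12
= 66.42

66.42


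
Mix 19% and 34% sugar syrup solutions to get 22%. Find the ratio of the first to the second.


Let x parts of 19% mix with y parts of 34%.
19x + 34y = 22(x + y)
19x + 34y = 22x + 22y
x(19 - 22) = y(22 - 34)
x/y = (34 - 22)/(22 - 19) = 12/3
Simplify: 4:1
= 4:1

4:1


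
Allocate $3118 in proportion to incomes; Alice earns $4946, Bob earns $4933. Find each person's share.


Total income = 4946 + 4933 = $9879
Alice: $3118 × 4946/9879 = $1561.05
Bob: $3118 × 4933/9879 = $1556.95
= Alice: $1561.05, Bob: $1556.95

Alice: $1561.05, Bob: $1556.95


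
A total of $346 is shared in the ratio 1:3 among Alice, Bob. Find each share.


Total parts = 1 + 3 = 4
Alice: 346 × 1/4 = 86.50
Bob: 346 × 3/4 = 259.50
= Alice: $86.50, Bob: $259.50

Alice: $86.50, Bob: $259.50


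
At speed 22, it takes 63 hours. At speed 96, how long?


Inverse proportion: x × y = constant
k = 22 × 63 = 1386
y₂ = k / 96 = 1386 / 96
= 14.44

14.44


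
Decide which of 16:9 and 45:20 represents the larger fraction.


16/9 = 1.7778
45/20 = 2.2500
1.7778 < 2.2500, so 16:9 is less
= 45:20

45:20


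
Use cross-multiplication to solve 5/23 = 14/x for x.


Cross multiply: 5 × x = 23 × 14
5x = 322
x = 322 / 5
= 64.40

64.40


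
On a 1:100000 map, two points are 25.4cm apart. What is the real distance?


Real distance = map distance × scale
= 25.4cm × 100000
= 2540000 cm = 25400.0 m
= 25.400 km

25.400 km


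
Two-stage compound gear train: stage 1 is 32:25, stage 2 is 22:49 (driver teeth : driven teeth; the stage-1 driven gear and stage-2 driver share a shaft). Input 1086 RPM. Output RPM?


Stage 1: RPM_B = RPM_A × t_A/t_B = 1086 × 32/25 = 34752/25 = 1390.08
B and C share a shaft → RPM_C = RPM_B
Stage 2: RPM_D = RPM_C × t_C/t_D = RPM_A × (t_A×t_C)/(t_B×t_D)
Overall ratio = (32×22)/(25×49) = 704/1225
RPM_D = 1086 × 704/1225 = 764544/1225
≈ 624.12 RPM

624.12 RPM


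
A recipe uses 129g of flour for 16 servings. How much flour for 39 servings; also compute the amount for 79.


Direct proportion: y/x = constant
k = 129/16 = 8.0625
y at x=39: k × 39 = 129 × 39 / 16 = 5031/16 ≈ 314.44
y at x=79: k × 79 = 129 × 79 / 16 = 10191/16 ≈ 636.94
= 314.44 and 636.94

314.44 and 636.94


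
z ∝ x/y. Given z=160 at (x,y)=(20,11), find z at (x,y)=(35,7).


z = k·x/y
Solve for k using the known point: k = z·y/x = 160×11/20 = 1760/20 = 88.0000
Now evaluate at x=35, y=7:
z = k × 35 / 7 = (1760 × 35) / (20 × 7) = 61600/140
= 440.0000

440.0000


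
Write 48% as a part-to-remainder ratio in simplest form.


48% means 48 parts out of 100; remainder = 52
Part : remainder = 48:52
GCD = 4
= 12:13

12:13


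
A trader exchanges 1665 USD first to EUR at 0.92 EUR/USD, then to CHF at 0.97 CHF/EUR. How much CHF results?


Step 1: 1665 USD × 0.92 = 1531.80 EUR
Step 2: 1531.80 EUR × 0.97 = 1485.85 CHF
Implied rate USD→CHF = 0.92 × 0.97 = 0.8924
= 1485.85 CHF

1485.85 CHF


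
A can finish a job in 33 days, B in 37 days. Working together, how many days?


Rate of A = 1/33 per day
Rate of B = 1/37 per day
Combined rate = 1/33 + 1/37 = 70/1221 ≈ 0.0573 per day
Days = 1 / combined rate = 1221/70
≈ 17.44 days

17.44 days


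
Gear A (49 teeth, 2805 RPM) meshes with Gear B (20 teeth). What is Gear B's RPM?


Gear ratio = 49:20 = 49:20
RPM_B = RPM_A × (teeth_A / teeth_B)
= 2805 × (49/20)
= 6872.3 RPM

6872.3 RPM


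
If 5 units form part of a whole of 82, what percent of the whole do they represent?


Percentage = (part / whole) × 100
= (5 / 82) × 100
≈ 6.10%

6.10%


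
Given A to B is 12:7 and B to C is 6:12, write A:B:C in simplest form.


Match B: multiply A:B by 6 → 72:42
Multiply B:C by 7 → 42:84
Combined: 72:42:84
GCD = 6
= 12:7:14

12:7:14


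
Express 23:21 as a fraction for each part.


Total parts = 23 + 21 = 44
First part: 23/44 = 23/44
Second part: 21/44 = 21/44
= 23/44 and 21/44

23/44 and 21/44


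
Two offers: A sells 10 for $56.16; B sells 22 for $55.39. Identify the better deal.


Deal A: $56.16/10 = $5.6160/unit
Deal B: $55.39/22 = $2.5177/unit
B is cheaper per unit
= Deal B

Deal B


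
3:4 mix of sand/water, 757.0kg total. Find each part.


Total parts = 3 + 4 = 7
sand: 757.0 × 3/7 = 324.4kg
water: 757.0 × 4/7 = 432.6kg
= 324.4kg and 432.6kg

324.4kg and 432.6kg


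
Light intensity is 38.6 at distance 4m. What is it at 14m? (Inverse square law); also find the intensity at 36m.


I₁d₁² = I₂d₂²
I at 14m = 38.6 × (4/14)² = 38.6 × 16/196 = 617.6/196 ≈ 3.1510
I at 36m = 38.6 × (4/36)² = 38.6 × 16/1296 = 617.6/1296 ≈ 0.4765
= 3.1510 and 0.4765

3.1510 and 0.4765


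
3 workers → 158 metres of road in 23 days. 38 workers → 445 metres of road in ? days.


Days ∝ work / workers, so d₂ = d₁ × (m₁/m₂) × (w₂/w₁)
Workers factor (inverse): 3/38 ≈ 0.0789
Work factor (direct): 445/158 ≈ 2.8165
d₂ = 23 × 3/38 × 445/158 = (23 × 3 × 445) / (38 × 158) = 30705/6004
≈ 5.11 days

5.11 days


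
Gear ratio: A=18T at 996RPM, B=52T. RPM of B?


Gear ratio = 18:52 = 9:26
RPM_B = RPM_A × (teeth_A / teeth_B)
= 996 × (18/52)
= 344.8 RPM

344.8 RPM


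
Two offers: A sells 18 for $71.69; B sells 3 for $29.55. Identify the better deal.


Deal A: $71.69/18 = $3.9828/unit
Deal B: $29.55/3 = $9.8500/unit
A is cheaper per unit
= Deal A

Deal A


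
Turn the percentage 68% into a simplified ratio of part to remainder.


68% means 68 parts out of 100; remainder = 32
Part : remainder = 68:32
GCD = 4
= 17:8

17:8


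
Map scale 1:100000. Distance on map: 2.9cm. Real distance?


Real distance = map distance × scale
= 2.9cm × 100000
= 290000 cm = 2900.0 m
= 2.900 km

2.900 km


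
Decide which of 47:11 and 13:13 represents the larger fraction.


47/11 = 4.2727
13/13 = 1.0000
4.2727 > 1.0000, so 47:11 is greater
= 47:11

47:11


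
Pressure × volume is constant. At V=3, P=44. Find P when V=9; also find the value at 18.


Inverse proportion: x × y = constant
k = 3 × 44 = 132
At x=9: k/9 = 14.67
At x=18: k/18 = 7.33
= 14.67 and 7.33

14.67 and 7.33


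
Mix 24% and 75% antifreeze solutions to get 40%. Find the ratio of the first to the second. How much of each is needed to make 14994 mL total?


Let x parts of 24% mix with y parts of 75%.
24x + 75y = 40(x + y)
24x + 75y = 40x + 40y
x(24 - 40) = y(40 - 75)
x/y = (75 - 40)/(40 - 24) = 35/16
Simplify: 35:16
Total parts = 51; one part = 14994/51 = 294.00 mL
24% solution: 35×294.00 = 10290.00 mL
75% solution: 16×294.00 = 4704.00 mL
= ratio 35:16; 10290.00 mL and 4704.00 mL

ratio 35:16; 10290.00 mL and 4704.00 mL


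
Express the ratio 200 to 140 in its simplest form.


GCD(200, 140) = 20
200/20 : 140/20
= 10:7

10:7


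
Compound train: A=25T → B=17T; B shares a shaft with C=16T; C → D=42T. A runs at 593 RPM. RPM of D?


Stage 1: RPM_B = RPM_A × t_A/t_B = 593 × 25/17 = 14825/17 ≈ 872.06
B and C share a shaft → RPM_C = RPM_B
Stage 2: RPM_D = RPM_C × t_C/t_D = RPM_A × (t_A×t_C)/(t_B×t_D)
Overall ratio = (25×16)/(17×42) = 400/714
RPM_D = 593 × 400/714 = 237200/714
≈ 332.21 RPM

332.21 RPM


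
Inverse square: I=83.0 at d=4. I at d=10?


I₁d₁² = I₂d₂²
I₂ = I₁ × (d₁/d₂)²
= 83.0 × (4/10)²
= 83.0 × 16/100
= 1328/100
= 13.2800

13.2800


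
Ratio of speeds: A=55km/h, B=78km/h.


Ratio = 55:78
GCD = 1
Simplified = 55:78
Time ratio (same distance) = 78:55
Speed ratio = 55:78

55:78


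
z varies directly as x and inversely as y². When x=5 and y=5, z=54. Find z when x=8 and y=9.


z = k·x/y²
Solve for k using the known point: k = z·y²/x = 54×25/5 = 1350/5 = 270.0000
Now evaluate at x=8, y=9:
z = k × 8 / 81 = (1350 × 8) / (5 × 81) = 10800/405
≈ 26.6667

26.6667


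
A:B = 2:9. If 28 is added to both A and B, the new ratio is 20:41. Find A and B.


Let A = 2k, B = 9k.
(2k + 28) / (9k + 28) = 20/41
Cross-multiply: 41(2k + 28) = 20(9k + 28)
82k + 1148 = 180k + 560
82k - 180k = 560 - 1148
-98k = -588
k = -588/-98 = 6
A = 2×6 = 12, B = 9×6 = 54
= A = 12, B = 54

A = 12, B = 54


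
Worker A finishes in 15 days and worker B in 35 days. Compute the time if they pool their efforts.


Rate of A = 1/15 per day
Rate of B = 1/35 per day
Combined rate = 1/15 + 1/35 = 50/525 ≈ 0.0952 per day
Days = 1 / combined rate = 525/50
= 10.50 days

10.50 days


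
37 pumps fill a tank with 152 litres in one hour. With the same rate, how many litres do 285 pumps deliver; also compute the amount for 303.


Direct proportion: y/x = constant
k = 152/37 ≈ 4.1081
y at x=285: k × 285 = 152 × 285 / 37 = 43320/37 ≈ 1170.81
y at x=303: k × 303 = 152 × 303 / 37 = 46056/37 ≈ 1244.76
= 1170.81 and 1244.76

1170.81 and 1244.76


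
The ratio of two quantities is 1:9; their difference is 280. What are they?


Let A = 1k, B = 9k.
9k - 1k = 280
8k = 280 → k = 280/8 = 35
A = 1×35 = 35, B = 9×35 = 315
= A = 35, B = 315

A = 35, B = 315


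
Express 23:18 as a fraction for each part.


Total parts = 23 + 18 = 41
First part: 23/41 = 23/41
Second part: 18/41 = 18/41
= 23/41 and 18/41

23/41 and 18/41


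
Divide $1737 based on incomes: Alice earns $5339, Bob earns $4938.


Total income = 5339 + 4938 = $10277
Alice: $1737 × 5339/10277 = $902.39
Bob: $1737 × 4938/10277 = $834.61
= Alice: $902.39, Bob: $834.61

Alice: $902.39, Bob: $834.61


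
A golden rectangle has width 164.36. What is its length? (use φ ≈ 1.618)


φ = (1 + √5) / 2 ≈ 1.618
Length = width × φ = 164.36 × 1.618 = 265.93448
≈ 265.93

265.93


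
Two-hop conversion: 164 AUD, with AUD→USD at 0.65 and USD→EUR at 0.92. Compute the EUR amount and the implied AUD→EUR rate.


Step 1: 164 AUD × 0.65 = 106.60 USD
Step 2: 106.60 USD × 0.92 = 98.07 EUR
Implied rate AUD→EUR = 0.65 × 0.92 = 0.5980
= 98.07 EUR; implied rate 0.5980 EUR/AUD

98.07 EUR; implied rate 0.5980 EUR/AUD


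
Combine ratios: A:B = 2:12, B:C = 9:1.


Match B: multiply A:B by 9 → 18:108
Multiply B:C by 12 → 108:12
Combined: 18:108:12
GCD = 6
= 3:18:2

3:18:2


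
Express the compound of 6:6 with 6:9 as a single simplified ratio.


Compound ratio = (6×6) : (6×9)
= 36:54
GCD = 18
= 2:3

2:3


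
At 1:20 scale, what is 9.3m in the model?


Model size = real / scale
= 9.3 / 20
= 0.4650 m

0.4650 m


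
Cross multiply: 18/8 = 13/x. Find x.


Cross multiply: 18 × x = 8 × 13
18x = 104
x = 104 / 18
= 5.78

5.78


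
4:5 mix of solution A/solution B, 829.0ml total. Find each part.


Total parts = 4 + 5 = 9
solution A: 829.0 × 4/9 = 368.4ml
solution B: 829.0 × 5/9 = 460.6ml
= 368.4ml and 460.6ml

368.4ml and 460.6ml


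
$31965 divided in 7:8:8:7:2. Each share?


Total parts = 7 + 8 + 8 + 7 + 2 = 32
Part 1: 31965 × 7/32 = 6992.34
Part 2: 31965 × 8/32 = 7991.25
Part 3: 31965 × 8/32 = 7991.25
Part 4: 31965 × 7/32 = 6992.34
Part 5: 31965 × 2/32 = 1997.81
= Part 1: $6992.34, Part 2: $7991.25, Part 3: $7991.25, Part 4: $6992.34, Part 5: $1997.81

Part 1: $6992.34, Part 2: $7991.25, Part 3: $7991.25, Part 4: $6992.34, Part 5: $1997.81


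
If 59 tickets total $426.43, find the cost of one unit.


Unit rate = total / quantity
= 426.43 / 59
= $7.23 per unit

$7.23 per unit


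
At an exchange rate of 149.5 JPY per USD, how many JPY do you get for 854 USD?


Amount × rate = 854 × 149.5
= 127673.00 JPY

127673.00 JPY


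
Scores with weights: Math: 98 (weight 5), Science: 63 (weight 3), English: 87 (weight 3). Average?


Numerator = 98×5 + 63×3 + 87×3
= 490 + 189 + 261
= 940
Total weight = 11
Weighted avg = 940/11
= 85.45

85.45


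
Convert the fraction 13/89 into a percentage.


Percentage = (part / whole) × 100
= (13 / 89) × 100
≈ 14.61%

14.61%


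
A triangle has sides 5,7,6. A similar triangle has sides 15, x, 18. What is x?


Scale factor = 15/5 = 3
Missing side = 7 × 3
= 21.0

21.0


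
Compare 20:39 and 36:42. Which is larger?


20/39 = 0.5128
36/42 = 0.8571
0.5128 < 0.8571, so 20:39 is less
= 36:42

36:42


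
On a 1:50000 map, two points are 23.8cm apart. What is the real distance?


Real distance = map distance × scale
= 23.8cm × 50000
= 1190000 cm = 11900.0 m
= 11.900 km

11.900 km


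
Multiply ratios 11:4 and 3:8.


Compound ratio = (11×3) : (4×8)
= 33:32
GCD = 1
= 33:32

33:32


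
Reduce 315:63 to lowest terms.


GCD(315, 63) = 63
315/63 : 63/63
= 5:1

5:1


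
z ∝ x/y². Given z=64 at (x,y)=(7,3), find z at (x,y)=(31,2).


z = k·x/y²
Solve for k using the known point: k = z·y²/x = 64×9/7 = 576/7 ≈ 82.2857
Now evaluate at x=31, y=2:
z = k × 31 / 4 = (576 × 31) / (7 × 4) = 17856/28
≈ 637.7143

637.7143


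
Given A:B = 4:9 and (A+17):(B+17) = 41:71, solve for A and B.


Let A = 4k, B = 9k.
(4k + 17) / (9k + 17) = 41/71
Cross-multiply: 71(4k + 17) = 41(9k + 17)
284k + 1207 = 369k + 697
284k - 369k = 697 - 1207
-85k = -510
k = -510/-85 = 6
A = 4×6 = 24, B = 9×6 = 54
= A = 24, B = 54

A = 24, B = 54


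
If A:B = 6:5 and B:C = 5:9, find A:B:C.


Match B: multiply A:B by 5 → 30:25
Multiply B:C by 5 → 25:45
Combined: 30:25:45
GCD = 5
= 6:5:9

6:5:9


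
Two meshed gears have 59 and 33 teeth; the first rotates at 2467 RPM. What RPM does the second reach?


Gear ratio = 59:33 = 59:33
RPM_B = RPM_A × (teeth_A / teeth_B)
= 2467 × (59/33)
= 4410.7 RPM

4410.7 RPM


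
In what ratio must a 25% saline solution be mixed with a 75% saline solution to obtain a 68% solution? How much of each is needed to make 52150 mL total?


Let x parts of 25% mix with y parts of 75%.
25x + 75y = 68(x + y)
25x + 75y = 68x + 68y
x(25 - 68) = y(68 - 75)
x/y = (75 - 68)/(68 - 25) = 7/43
Simplify: 7:43
Total parts = 50; one part = 52150/50 = 1043.00 mL
25% solution: 7×1043.00 = 7301.00 mL
75% solution: 43×1043.00 = 44849.00 mL
= ratio 7:43; 7301.00 mL and 44849.00 mL

ratio 7:43; 7301.00 mL and 44849.00 mL


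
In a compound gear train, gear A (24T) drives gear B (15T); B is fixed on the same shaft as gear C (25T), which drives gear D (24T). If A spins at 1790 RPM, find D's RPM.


Stage 1: RPM_B = RPM_A × t_A/t_B = 1790 × 24/15 = 42960/15 = 2864.00
B and C share a shaft → RPM_C = RPM_B
Stage 2: RPM_D = RPM_C × t_C/t_D = RPM_A × (t_A×t_C)/(t_B×t_D)
Overall ratio = (24×25)/(15×24) = 600/360
RPM_D = 1790 × 600/360 = 1074000/360
≈ 2983.33 RPM

2983.33 RPM


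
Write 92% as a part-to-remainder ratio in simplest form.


92% means 92 parts out of 100; remainder = 8
Part : remainder = 92:8
GCD = 4
= 23:2

23:2


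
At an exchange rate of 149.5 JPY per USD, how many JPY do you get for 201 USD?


Amount × rate = 201 × 149.5
= 30049.50 JPY

30049.50 JPY


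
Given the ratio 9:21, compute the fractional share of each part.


Total parts = 9 + 21 = 30
First part: 9/30 = 3/10
Second part: 21/30 = 7/10
= 3/10 and 7/10

3/10 and 7/10


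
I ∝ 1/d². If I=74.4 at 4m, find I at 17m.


I₁d₁² = I₂d₂²
I₂ = I₁ × (d₁/d₂)²
= 74.4 × (4/17)²
= 74.4 × 16/289
= 1190.4/289
≈ 4.1190

4.1190


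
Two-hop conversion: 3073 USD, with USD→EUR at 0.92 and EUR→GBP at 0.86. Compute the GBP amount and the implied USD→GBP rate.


Step 1: 3073 USD × 0.92 = 2827.16 EUR
Step 2: 2827.16 EUR × 0.86 = 2431.36 GBP
Implied rate USD→GBP = 0.92 × 0.86 = 0.7912
= 2431.36 GBP; implied rate 0.7912 GBP/USD

2431.36 GBP; implied rate 0.7912 GBP/USD


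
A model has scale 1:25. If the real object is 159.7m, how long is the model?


Model size = real / scale
= 159.7 / 25
= 6.3880 m

6.3880 m


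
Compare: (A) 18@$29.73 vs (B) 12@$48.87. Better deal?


Deal A: $29.73/18 = $1.6517/unit
Deal B: $48.87/12 = $4.0725/unit
A is cheaper per unit
= Deal A

Deal A


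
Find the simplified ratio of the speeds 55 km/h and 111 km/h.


Ratio = 55:111
GCD = 1
Simplified = 55:111
Time ratio (same distance) = 111:55
Speed ratio = 55:111

55:111


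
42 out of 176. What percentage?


Percentage = (part / whole) × 100
= (42 / 176) × 100
≈ 23.86%

23.86%


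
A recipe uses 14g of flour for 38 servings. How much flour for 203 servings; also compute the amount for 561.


Direct proportion: y/x = constant
k = 14/38 ≈ 0.3684
y at x=203: k × 203 = 14 × 203 / 38 = 2842/38 ≈ 74.79
y at x=561: k × 561 = 14 × 561 / 38 = 7854/38 ≈ 206.68
= 74.79 and 206.68

74.79 and 206.68


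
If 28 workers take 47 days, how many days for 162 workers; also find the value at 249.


Inverse proportion: x × y = constant
k = 28 × 47 = 1316
At x=162: k/162 = 8.12
At x=249: k/249 = 5.29
= 8.12 and 5.29

8.12 and 5.29


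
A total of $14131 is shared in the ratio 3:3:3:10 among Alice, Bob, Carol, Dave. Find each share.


Total parts = 3 + 3 + 3 + 10 = 19
Alice: 14131 × 3/19 = 2231.21
Bob: 14131 × 3/19 = 2231.21
Carol: 14131 × 3/19 = 2231.21
Dave: 14131 × 10/19 = 7437.37
= Alice: $2231.21, Bob: $2231.21, Carol: $2231.21, Dave: $7437.37

Alice: $2231.21, Bob: $2231.21, Carol: $2231.21, Dave: $7437.37


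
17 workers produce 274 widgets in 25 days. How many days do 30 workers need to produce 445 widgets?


Days ∝ work / workers, so d₂ = d₁ × (m₁/m₂) × (w₂/w₁)
Workers factor (inverse): 17/30 ≈ 0.5667
Work factor (direct): 445/274 ≈ 1.6241
d₂ = 25 × 17/30 × 445/274 = (25 × 17 × 445) / (30 × 274) = 189125/8220
≈ 23.01 days

23.01 days


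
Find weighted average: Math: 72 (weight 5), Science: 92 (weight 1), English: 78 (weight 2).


Numerator = 72×5 + 92×1 + 78×2
= 360 + 92 + 156
= 608
Total weight = 8
Weighted avg = 608/8
= 76.00

76.00


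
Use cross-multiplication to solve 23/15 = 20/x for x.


Cross multiply: 23 × x = 15 × 20
23x = 300
x = 300 / 23
= 13.04

13.04


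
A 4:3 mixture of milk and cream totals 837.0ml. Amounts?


Total parts = 4 + 3 = 7
milk: 837.0 × 4/7 = 478.3ml
cream: 837.0 × 3/7 = 358.7ml
= 478.3ml and 358.7ml

478.3ml and 358.7ml


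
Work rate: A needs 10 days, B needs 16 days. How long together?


Rate of A = 1/10 per day
Rate of B = 1/16 per day
Combined rate = 1/10 + 1/16 = 26/160 = 0.1625 per day
Days = 1 / combined rate = 160/26
≈ 6.15 days

6.15 days


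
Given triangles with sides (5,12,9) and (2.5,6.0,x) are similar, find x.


Scale factor = 2.5/5 = 0.5
Missing side = 9 × 0.5
= 4.5

4.5


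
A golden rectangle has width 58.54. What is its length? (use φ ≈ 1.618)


φ = (1 + √5) / 2 ≈ 1.618
Length = width × φ = 58.54 × 1.618 = 94.71772
≈ 94.72

94.72


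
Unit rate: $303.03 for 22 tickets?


Unit rate = total / quantity
= 303.03 / 22
= $13.77 per unit

$13.77 per unit


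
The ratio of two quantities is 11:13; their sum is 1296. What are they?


Let A = 11k, B = 13k.
11k + 13k = 1296
24k = 1296 → k = 1296/24 = 54
A = 11×54 = 594, B = 13×54 = 702
= A = 594, B = 702

A = 594, B = 702


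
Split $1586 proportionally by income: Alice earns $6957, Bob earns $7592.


Total income = 6957 + 7592 = $14549
Alice: $1586 × 6957/14549 = $758.39
Bob: $1586 × 7592/14549 = $827.61
= Alice: $758.39, Bob: $827.61

Alice: $758.39, Bob: $827.61


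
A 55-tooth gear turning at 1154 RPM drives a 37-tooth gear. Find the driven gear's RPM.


Gear ratio = 55:37 = 55:37
RPM_B = RPM_A × (teeth_A / teeth_B)
= 1154 × (55/37)
= 1715.4 RPM

1715.4 RPM


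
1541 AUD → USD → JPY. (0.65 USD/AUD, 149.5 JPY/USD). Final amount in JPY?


Step 1: 1541 AUD × 0.65 = 1001.65 USD
Step 2: 1001.65 USD × 149.5 = 149746.68 JPY
Implied rate AUD→JPY = 0.65 × 149.5 = 97.1750
= 149746.68 JPY

149746.68 JPY


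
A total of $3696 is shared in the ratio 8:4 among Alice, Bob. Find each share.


Total parts = 8 + 4 = 12
Alice: 3696 × 8/12 = 2464.00
Bob: 3696 × 4/12 = 1232.00
= Alice: $2464.00, Bob: $1232.00

Alice: $2464.00, Bob: $1232.00


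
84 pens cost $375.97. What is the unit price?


Unit rate = total / quantity
= 375.97 / 84
= $4.48 per unit

$4.48 per unit


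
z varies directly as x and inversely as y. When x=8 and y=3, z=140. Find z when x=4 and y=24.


z = k·x/y
Solve for k using the known point: k = z·y/x = 140×3/8 = 420/8 = 52.5000
Now evaluate at x=4, y=24:
z = k × 4 / 24 = (420 × 4) / (8 × 24) = 1680/192
= 8.7500

8.7500


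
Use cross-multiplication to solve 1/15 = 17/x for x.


Cross multiply: 1 × x = 15 × 17
1x = 255
x = 255 / 1
= 255.00

255.00


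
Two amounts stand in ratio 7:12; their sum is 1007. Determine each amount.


Let A = 7k, B = 12k.
7k + 12k = 1007
19k = 1007 → k = 1007/19 = 53
A = 7×53 = 371, B = 12×53 = 636
= A = 371, B = 636

A = 371, B = 636


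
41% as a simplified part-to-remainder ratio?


41% means 41 parts out of 100; remainder = 59
Part : remainder = 41:59
GCD = 1
= 41:59

41:59


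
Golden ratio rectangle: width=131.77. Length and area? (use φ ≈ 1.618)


φ = (1 + √5) / 2 ≈ 1.618
Length = width × φ = 131.77 × 1.618 = 213.20386
≈ 213.20
Area = width × length = 131.77 × 213.20386 = 28093.8726322 ≈ 28093.87
= Length: 213.20, Area: 28093.87

Length: 213.20, Area: 28093.87
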